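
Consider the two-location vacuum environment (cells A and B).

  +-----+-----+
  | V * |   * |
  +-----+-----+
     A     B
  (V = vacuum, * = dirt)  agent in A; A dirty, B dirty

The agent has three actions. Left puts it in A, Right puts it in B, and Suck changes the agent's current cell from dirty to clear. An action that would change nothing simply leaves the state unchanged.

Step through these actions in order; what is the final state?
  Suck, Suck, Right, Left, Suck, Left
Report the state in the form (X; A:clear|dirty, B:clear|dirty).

Suck (#1): (A; A:clear, B:dirty)
Suck (#2): (A; A:clear, B:dirty)
Right (#3): (B; A:clear, B:dirty)
Left (#4): (A; A:clear, B:dirty)
Suck (#5): (A; A:clear, B:dirty)
Left (#6): (A; A:clear, B:dirty)

(A; A:clear, B:dirty)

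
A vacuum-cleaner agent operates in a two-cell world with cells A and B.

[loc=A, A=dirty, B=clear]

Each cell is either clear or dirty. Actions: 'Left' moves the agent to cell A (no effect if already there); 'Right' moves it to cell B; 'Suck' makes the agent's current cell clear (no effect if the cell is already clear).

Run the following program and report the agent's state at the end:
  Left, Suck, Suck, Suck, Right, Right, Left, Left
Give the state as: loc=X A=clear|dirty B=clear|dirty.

loc=A A=clear B=clear

1) do Left; now loc=A A=dirty B=clear
2) do Suck; now loc=A A=clear B=clear
3) do Suck; now loc=A A=clear B=clear
4) do Suck; now loc=A A=clear B=clear
5) do Right; now loc=B A=clear B=clear
6) do Right; now loc=B A=clear B=clear
7) do Left; now loc=A A=clear B=clear
8) do Left; now loc=A A=clear B=clear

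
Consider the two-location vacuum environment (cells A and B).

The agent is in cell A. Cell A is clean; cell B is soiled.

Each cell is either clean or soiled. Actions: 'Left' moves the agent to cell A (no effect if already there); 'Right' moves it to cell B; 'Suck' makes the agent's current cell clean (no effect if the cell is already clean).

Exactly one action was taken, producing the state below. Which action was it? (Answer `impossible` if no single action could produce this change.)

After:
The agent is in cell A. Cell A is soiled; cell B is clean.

try  Left: loc=A A=clean B=soiled
try Right: loc=B A=clean B=soiled
try  Suck: loc=A A=clean B=soiled
no single action produces the after-state

impossible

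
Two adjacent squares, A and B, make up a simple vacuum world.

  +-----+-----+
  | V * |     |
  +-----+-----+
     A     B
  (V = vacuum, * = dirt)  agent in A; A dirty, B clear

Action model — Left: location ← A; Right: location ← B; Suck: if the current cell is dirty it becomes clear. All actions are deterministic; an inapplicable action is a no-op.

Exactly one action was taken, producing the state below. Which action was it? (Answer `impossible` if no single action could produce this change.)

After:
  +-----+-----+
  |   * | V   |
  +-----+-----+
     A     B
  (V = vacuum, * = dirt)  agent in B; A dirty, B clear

try  Left: (A; A:dirty, B:clear)
try Right: (B; A:dirty, B:clear)  ← match
try  Suck: (A; A:clear, B:clear)

Right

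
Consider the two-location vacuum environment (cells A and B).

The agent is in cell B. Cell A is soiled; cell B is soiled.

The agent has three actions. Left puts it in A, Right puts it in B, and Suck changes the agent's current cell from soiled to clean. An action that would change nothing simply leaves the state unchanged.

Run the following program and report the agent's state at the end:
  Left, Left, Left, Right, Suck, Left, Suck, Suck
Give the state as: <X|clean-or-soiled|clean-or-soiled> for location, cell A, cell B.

1) do Left; now <A|soiled|soiled>
2) do Left; now <A|soiled|soiled>
3) do Left; now <A|soiled|soiled>
4) do Right; now <B|soiled|soiled>
5) do Suck; now <B|soiled|clean>
6) do Left; now <A|soiled|clean>
7) do Suck; now <A|clean|clean>
8) do Suck; now <A|clean|clean>

<A|clean|clean>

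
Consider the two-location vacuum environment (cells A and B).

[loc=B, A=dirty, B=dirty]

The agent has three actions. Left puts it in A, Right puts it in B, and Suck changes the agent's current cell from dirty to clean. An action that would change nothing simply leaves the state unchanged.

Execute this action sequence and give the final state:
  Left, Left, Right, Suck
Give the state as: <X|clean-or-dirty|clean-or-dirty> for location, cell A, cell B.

t=1 Left ⇒ <A|dirty|dirty>
t=2 Left ⇒ <A|dirty|dirty>
t=3 Right ⇒ <B|dirty|dirty>
t=4 Suck ⇒ <B|dirty|clean>

<B|dirty|clean>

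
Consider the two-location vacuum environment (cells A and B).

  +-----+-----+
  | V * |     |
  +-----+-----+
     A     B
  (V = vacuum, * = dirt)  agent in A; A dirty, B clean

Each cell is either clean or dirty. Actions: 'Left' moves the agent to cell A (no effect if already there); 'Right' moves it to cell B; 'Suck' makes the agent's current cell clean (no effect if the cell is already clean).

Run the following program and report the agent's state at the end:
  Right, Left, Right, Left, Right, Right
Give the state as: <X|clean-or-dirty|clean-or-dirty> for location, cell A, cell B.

<B|dirty|clean>

step 1/6 (Right): <B|dirty|clean>
step 2/6 (Left): <A|dirty|clean>
step 3/6 (Right): <B|dirty|clean>
step 4/6 (Left): <A|dirty|clean>
step 5/6 (Right): <B|dirty|clean>
step 6/6 (Right): <B|dirty|clean>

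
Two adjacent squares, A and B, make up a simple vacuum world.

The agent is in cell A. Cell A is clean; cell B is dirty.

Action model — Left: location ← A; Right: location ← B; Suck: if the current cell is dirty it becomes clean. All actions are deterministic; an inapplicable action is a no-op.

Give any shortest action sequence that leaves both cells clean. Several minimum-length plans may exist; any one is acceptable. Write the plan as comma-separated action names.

Right, Suck

1. Right → loc=B A=clean B=dirty
2. Suck → loc=B A=clean B=clean
min 2: go B then Suck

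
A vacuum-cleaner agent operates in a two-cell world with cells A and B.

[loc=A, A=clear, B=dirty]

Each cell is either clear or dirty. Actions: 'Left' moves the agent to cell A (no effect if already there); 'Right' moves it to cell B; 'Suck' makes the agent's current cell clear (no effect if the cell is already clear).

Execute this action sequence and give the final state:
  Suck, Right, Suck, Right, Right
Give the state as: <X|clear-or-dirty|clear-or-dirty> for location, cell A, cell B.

<B|clear|clear>

1. Suck → <A|clear|dirty>
2. Right → <B|clear|dirty>
3. Suck → <B|clear|clear>
4. Right → <B|clear|clear>
5. Right → <B|clear|clear>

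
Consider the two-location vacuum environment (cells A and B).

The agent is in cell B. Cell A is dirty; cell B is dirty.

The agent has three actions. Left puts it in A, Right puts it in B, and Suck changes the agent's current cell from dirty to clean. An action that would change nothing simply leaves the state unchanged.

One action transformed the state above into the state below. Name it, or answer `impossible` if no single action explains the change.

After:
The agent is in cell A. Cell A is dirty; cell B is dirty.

Left

try  Left: in A — A dirty, B dirty  ← match
try Right: in B — A dirty, B dirty
try  Suck: in B — A dirty, B clean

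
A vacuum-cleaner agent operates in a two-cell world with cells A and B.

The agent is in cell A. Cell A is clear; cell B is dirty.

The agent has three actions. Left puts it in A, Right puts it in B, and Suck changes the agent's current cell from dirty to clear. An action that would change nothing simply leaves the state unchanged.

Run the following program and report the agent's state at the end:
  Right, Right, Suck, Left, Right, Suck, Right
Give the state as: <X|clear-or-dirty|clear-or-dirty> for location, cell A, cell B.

t=1 Right ⇒ <B|clear|dirty>
t=2 Right ⇒ <B|clear|dirty>
t=3 Suck ⇒ <B|clear|clear>
t=4 Left ⇒ <A|clear|clear>
t=5 Right ⇒ <B|clear|clear>
t=6 Suck ⇒ <B|clear|clear>
t=7 Right ⇒ <B|clear|clear>

<B|clear|clear>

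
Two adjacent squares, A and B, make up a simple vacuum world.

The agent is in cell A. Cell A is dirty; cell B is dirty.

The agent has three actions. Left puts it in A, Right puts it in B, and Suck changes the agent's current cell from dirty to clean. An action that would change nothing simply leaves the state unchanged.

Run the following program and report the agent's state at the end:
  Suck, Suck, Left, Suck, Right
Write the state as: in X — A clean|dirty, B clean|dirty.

in B — A clean, B dirty

[1] after Suck: in A — A clean, B dirty
[2] after Suck: in A — A clean, B dirty
[3] after Left: in A — A clean, B dirty
[4] after Suck: in A — A clean, B dirty
[5] after Right: in B — A clean, B dirty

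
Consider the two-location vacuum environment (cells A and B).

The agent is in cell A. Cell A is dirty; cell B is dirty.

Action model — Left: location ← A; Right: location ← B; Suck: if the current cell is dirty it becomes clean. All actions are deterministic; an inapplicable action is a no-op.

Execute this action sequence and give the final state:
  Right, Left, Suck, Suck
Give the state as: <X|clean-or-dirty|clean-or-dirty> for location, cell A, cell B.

step 1/4 (Right): <B|dirty|dirty>
step 2/4 (Left): <A|dirty|dirty>
step 3/4 (Suck): <A|clean|dirty>
step 4/4 (Suck): <A|clean|dirty>

<A|clean|dirty>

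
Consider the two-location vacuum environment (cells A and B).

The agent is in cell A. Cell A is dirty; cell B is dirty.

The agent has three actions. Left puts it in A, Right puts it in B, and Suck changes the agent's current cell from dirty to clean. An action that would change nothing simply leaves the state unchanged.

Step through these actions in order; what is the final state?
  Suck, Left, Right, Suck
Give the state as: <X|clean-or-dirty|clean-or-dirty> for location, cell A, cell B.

1) do Suck; now <A|clean|dirty>
2) do Left; now <A|clean|dirty>
3) do Right; now <B|clean|dirty>
4) do Suck; now <B|clean|clean>

<B|clean|clean>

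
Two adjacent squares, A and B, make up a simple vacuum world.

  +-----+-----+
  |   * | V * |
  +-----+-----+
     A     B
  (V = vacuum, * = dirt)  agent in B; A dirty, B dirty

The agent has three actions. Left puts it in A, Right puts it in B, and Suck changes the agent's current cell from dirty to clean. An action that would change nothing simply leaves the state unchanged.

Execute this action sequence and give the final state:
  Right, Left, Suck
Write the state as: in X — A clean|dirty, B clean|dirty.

1) do Right; now in B — A dirty, B dirty
2) do Left; now in A — A dirty, B dirty
3) do Suck; now in A — A clean, B dirty

in A — A clean, B dirty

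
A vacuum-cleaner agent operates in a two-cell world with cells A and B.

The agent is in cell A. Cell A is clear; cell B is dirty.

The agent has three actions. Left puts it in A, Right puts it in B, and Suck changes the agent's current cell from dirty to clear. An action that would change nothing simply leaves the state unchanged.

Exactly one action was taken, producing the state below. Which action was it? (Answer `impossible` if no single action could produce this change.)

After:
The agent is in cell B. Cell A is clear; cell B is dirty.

Right

try  Left: (A; A:clear, B:dirty)
try Right: (B; A:clear, B:dirty)  ← match
try  Suck: (A; A:clear, B:dirty)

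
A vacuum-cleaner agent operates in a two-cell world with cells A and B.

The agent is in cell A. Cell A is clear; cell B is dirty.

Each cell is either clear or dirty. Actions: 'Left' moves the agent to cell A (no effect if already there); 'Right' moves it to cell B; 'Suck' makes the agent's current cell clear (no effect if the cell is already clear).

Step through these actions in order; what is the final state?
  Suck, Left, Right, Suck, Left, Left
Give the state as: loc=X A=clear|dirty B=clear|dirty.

loc=A A=clear B=clear

t=1 Suck ⇒ loc=A A=clear B=dirty
t=2 Left ⇒ loc=A A=clear B=dirty
t=3 Right ⇒ loc=B A=clear B=dirty
t=4 Suck ⇒ loc=B A=clear B=clear
t=5 Left ⇒ loc=A A=clear B=clear
t=6 Left ⇒ loc=A A=clear B=clear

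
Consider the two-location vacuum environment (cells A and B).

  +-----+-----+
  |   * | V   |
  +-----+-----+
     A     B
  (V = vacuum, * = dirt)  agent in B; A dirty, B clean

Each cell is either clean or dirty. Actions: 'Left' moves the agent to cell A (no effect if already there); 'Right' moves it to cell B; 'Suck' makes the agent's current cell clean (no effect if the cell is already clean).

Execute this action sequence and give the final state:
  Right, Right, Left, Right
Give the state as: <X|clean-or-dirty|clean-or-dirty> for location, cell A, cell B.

<B|dirty|clean>

t=1 Right ⇒ <B|dirty|clean>
t=2 Right ⇒ <B|dirty|clean>
t=3 Left ⇒ <A|dirty|clean>
t=4 Right ⇒ <B|dirty|clean>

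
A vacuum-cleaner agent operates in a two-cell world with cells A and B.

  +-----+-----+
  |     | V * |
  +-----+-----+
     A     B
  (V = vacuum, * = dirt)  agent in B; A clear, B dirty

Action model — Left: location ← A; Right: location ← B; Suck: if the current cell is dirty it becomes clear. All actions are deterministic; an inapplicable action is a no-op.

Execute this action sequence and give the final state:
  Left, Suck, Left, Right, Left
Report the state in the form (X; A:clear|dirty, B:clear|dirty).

(A; A:clear, B:dirty)

t=1 Left ⇒ (A; A:clear, B:dirty)
t=2 Suck ⇒ (A; A:clear, B:dirty)
t=3 Left ⇒ (A; A:clear, B:dirty)
t=4 Right ⇒ (B; A:clear, B:dirty)
t=5 Left ⇒ (A; A:clear, B:dirty)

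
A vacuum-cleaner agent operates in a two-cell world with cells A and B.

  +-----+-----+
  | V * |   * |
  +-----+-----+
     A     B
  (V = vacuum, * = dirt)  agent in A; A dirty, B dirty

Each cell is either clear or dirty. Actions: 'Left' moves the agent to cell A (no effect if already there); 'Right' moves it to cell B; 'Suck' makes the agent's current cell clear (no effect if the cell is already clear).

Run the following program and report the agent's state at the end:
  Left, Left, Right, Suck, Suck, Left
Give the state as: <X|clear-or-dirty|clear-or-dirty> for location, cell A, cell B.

[1] after Left: <A|dirty|dirty>
[2] after Left: <A|dirty|dirty>
[3] after Right: <B|dirty|dirty>
[4] after Suck: <B|dirty|clear>
[5] after Suck: <B|dirty|clear>
[6] after Left: <A|dirty|clear>

<A|dirty|clear>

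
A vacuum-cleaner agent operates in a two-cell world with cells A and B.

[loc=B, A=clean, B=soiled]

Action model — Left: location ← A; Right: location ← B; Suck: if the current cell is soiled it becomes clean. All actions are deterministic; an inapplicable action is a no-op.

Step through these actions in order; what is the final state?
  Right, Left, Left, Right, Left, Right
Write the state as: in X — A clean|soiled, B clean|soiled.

step 1/6 (Right): in B — A clean, B soiled
step 2/6 (Left): in A — A clean, B soiled
step 3/6 (Left): in A — A clean, B soiled
step 4/6 (Right): in B — A clean, B soiled
step 5/6 (Left): in A — A clean, B soiled
step 6/6 (Right): in B — A clean, B soiled

in B — A clean, B soiled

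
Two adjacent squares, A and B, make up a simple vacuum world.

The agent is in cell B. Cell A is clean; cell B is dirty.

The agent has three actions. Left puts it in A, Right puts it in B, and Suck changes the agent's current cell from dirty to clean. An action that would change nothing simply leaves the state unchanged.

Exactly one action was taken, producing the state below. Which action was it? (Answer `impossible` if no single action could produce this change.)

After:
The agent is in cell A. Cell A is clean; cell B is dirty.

try  Left: <A|clean|dirty>  ← match
try Right: <B|clean|dirty>
try  Suck: <B|clean|clean>

Left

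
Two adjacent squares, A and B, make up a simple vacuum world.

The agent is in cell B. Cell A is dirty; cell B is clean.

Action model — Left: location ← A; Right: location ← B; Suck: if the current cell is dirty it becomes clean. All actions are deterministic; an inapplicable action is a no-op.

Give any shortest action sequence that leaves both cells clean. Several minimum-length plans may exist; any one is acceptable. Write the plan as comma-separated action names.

Left, Suck

1) do Left; now (A; A:dirty, B:clean)
2) do Suck; now (A; A:clean, B:clean)
min 2: go A then Suck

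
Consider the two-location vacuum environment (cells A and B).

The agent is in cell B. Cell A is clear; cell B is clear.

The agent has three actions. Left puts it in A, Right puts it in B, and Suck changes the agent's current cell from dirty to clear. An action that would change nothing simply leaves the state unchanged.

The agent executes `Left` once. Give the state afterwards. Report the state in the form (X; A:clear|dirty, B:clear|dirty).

start: (B; A:clear, B:clear)
1) do Left; now (A; A:clear, B:clear)

(A; A:clear, B:clear)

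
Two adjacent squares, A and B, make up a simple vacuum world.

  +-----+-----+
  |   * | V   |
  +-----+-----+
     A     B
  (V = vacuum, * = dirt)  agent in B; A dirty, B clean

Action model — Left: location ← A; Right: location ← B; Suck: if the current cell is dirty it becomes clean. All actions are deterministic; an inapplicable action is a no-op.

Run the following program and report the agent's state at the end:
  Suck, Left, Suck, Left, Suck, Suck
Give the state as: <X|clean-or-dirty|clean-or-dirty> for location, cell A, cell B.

<A|clean|clean>

[1] after Suck: <B|dirty|clean>
[2] after Left: <A|dirty|clean>
[3] after Suck: <A|clean|clean>
[4] after Left: <A|clean|clean>
[5] after Suck: <A|clean|clean>
[6] after Suck: <A|clean|clean>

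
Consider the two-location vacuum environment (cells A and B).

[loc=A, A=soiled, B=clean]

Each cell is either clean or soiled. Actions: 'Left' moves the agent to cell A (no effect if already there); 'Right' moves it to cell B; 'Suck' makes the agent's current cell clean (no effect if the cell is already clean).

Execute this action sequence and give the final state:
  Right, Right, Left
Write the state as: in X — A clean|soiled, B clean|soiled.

in A — A soiled, B clean

1) do Right; now in B — A soiled, B clean
2) do Right; now in B — A soiled, B clean
3) do Left; now in A — A soiled, B clean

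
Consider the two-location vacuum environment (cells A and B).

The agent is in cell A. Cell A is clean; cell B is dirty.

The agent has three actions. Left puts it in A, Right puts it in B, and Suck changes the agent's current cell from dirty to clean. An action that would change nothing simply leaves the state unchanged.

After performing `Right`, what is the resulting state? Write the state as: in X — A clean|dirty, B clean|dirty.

start: in A — A clean, B dirty
t=1 Right ⇒ in B — A clean, B dirty

in B — A clean, B dirty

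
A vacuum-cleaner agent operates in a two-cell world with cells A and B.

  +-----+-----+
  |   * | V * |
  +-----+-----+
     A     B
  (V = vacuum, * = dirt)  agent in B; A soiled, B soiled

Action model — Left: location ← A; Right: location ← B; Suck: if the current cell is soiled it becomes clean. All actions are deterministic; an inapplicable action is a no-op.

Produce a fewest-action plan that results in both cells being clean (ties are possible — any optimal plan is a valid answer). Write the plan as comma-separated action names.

Suck, Left, Suck

step 1/3 (Suck): <B|soiled|clean>
step 2/3 (Left): <A|soiled|clean>
step 3/3 (Suck): <A|clean|clean>
min 3: Suck B + move + Suck A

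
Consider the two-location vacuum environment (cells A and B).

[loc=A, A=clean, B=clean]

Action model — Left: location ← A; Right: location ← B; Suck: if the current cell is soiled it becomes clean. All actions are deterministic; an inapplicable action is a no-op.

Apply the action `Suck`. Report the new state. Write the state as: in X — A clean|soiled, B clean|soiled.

in A — A clean, B clean

start: in A — A clean, B clean
1) do Suck; now in A — A clean, B clean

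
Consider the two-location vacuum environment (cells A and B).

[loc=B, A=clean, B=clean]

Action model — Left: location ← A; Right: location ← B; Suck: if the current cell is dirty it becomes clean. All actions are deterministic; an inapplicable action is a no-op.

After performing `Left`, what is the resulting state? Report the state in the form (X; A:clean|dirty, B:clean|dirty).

(A; A:clean, B:clean)

start: (B; A:clean, B:clean)
1. Left → (A; A:clean, B:clean)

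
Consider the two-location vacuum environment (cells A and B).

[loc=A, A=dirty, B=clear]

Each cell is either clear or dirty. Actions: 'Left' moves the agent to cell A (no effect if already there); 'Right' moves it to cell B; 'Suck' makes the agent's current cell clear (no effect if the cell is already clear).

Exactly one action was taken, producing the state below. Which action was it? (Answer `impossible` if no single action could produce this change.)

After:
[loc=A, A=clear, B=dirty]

try  Left: in A — A dirty, B clear
try Right: in B — A dirty, B clear
try  Suck: in A — A clear, B clear
no single action produces the after-state

impossible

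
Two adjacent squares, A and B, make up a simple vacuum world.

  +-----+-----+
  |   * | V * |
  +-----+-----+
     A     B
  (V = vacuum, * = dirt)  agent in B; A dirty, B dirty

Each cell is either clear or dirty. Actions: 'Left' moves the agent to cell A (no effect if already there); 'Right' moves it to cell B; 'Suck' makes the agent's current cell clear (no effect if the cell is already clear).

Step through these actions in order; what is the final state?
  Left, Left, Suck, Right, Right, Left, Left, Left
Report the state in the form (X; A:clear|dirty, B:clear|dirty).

(A; A:clear, B:dirty)

t=1 Left ⇒ (A; A:dirty, B:dirty)
t=2 Left ⇒ (A; A:dirty, B:dirty)
t=3 Suck ⇒ (A; A:clear, B:dirty)
t=4 Right ⇒ (B; A:clear, B:dirty)
t=5 Right ⇒ (B; A:clear, B:dirty)
t=6 Left ⇒ (A; A:clear, B:dirty)
t=7 Left ⇒ (A; A:clear, B:dirty)
t=8 Left ⇒ (A; A:clear, B:dirty)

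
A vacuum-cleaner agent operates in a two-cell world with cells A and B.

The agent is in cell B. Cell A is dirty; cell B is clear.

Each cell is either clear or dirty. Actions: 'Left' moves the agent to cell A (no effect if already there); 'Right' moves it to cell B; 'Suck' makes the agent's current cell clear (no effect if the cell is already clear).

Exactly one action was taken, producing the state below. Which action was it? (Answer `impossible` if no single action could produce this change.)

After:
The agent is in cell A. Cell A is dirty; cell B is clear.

Left

try  Left: loc=A A=dirty B=clear  ← match
try Right: loc=B A=dirty B=clear
try  Suck: loc=B A=dirty B=clear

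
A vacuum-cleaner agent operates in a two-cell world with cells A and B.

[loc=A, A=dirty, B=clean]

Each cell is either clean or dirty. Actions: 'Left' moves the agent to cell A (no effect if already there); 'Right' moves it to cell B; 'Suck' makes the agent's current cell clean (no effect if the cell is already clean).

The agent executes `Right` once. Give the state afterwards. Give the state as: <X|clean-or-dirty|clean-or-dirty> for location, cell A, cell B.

start: <A|dirty|clean>
1. Right → <B|dirty|clean>

<B|dirty|clean>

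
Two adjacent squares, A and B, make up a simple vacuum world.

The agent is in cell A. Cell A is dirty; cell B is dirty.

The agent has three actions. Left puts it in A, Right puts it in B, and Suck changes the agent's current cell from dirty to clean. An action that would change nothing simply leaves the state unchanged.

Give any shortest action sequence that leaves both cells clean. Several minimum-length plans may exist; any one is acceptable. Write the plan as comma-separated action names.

Suck, Right, Suck

Suck (#1): (A; A:clean, B:dirty)
Right (#2): (B; A:clean, B:dirty)
Suck (#3): (B; A:clean, B:clean)
min 3: Suck A + move + Suck B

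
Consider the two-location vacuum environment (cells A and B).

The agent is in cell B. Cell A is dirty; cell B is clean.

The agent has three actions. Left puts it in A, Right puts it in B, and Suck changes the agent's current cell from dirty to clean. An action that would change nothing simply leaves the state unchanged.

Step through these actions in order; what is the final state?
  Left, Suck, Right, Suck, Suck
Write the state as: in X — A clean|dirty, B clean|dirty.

[1] after Left: in A — A dirty, B clean
[2] after Suck: in A — A clean, B clean
[3] after Right: in B — A clean, B clean
[4] after Suck: in B — A clean, B clean
[5] after Suck: in B — A clean, B clean

in B — A clean, B clean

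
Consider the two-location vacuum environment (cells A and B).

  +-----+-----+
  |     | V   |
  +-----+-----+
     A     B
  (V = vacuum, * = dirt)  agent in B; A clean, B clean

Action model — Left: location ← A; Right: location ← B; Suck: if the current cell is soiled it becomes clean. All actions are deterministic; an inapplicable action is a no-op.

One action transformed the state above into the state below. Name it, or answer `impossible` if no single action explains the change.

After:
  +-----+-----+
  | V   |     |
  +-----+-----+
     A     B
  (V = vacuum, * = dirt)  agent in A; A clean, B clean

Left

try  Left: <A|clean|clean>  ← match
try Right: <B|clean|clean>
try  Suck: <B|clean|clean>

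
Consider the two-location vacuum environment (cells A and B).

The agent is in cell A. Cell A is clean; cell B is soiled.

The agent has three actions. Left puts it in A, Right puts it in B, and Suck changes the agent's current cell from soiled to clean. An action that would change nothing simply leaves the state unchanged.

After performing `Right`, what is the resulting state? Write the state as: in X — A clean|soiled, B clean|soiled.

start: in A — A clean, B soiled
1. Right → in B — A clean, B soiled

in B — A clean, B soiled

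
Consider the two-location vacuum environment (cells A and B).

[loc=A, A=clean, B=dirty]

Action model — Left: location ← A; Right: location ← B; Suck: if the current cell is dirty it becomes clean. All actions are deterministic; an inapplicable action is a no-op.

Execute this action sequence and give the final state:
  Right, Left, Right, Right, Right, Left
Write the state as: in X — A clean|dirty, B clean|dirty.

in A — A clean, B dirty

step 1/6 (Right): in B — A clean, B dirty
step 2/6 (Left): in A — A clean, B dirty
step 3/6 (Right): in B — A clean, B dirty
step 4/6 (Right): in B — A clean, B dirty
step 5/6 (Right): in B — A clean, B dirty
step 6/6 (Left): in A — A clean, B dirty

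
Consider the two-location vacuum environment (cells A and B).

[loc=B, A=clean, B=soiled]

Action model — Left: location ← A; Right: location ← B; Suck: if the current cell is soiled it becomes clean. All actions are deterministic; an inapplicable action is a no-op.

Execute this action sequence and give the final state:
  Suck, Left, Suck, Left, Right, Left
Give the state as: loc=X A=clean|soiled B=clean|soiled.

[1] after Suck: loc=B A=clean B=clean
[2] after Left: loc=A A=clean B=clean
[3] after Suck: loc=A A=clean B=clean
[4] after Left: loc=A A=clean B=clean
[5] after Right: loc=B A=clean B=clean
[6] after Left: loc=A A=clean B=clean

loc=A A=clean B=clean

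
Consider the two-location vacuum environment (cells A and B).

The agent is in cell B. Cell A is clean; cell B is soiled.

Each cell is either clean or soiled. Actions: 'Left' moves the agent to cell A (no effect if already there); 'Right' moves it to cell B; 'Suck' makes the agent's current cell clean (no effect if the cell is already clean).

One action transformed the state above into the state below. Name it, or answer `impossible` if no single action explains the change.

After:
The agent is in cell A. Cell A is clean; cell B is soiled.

Left

try  Left: (A; A:clean, B:soiled)  ← match
try Right: (B; A:clean, B:soiled)
try  Suck: (B; A:clean, B:clean)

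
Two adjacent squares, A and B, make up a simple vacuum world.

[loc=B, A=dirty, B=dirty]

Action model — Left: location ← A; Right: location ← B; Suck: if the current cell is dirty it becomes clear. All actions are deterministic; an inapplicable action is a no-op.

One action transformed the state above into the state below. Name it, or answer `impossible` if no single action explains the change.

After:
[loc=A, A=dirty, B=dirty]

try  Left: loc=A A=dirty B=dirty  ← match
try Right: loc=B A=dirty B=dirty
try  Suck: loc=B A=dirty B=clear

Left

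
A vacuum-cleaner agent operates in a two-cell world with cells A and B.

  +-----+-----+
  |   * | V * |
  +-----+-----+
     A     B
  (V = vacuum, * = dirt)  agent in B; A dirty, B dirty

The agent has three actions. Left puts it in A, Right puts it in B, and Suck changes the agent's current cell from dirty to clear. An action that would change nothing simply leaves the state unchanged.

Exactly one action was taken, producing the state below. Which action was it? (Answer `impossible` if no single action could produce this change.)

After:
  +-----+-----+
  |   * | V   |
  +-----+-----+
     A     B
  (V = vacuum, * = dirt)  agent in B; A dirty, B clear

try  Left: loc=A A=dirty B=dirty
try Right: loc=B A=dirty B=dirty
try  Suck: loc=B A=dirty B=clear  ← match

Suck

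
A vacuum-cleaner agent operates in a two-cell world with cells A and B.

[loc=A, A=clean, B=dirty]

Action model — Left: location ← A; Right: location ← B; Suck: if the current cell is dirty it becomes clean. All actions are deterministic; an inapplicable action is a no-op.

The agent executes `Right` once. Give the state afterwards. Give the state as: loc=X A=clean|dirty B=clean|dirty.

start: loc=A A=clean B=dirty
Right (#1): loc=B A=clean B=dirty

loc=B A=clean B=dirty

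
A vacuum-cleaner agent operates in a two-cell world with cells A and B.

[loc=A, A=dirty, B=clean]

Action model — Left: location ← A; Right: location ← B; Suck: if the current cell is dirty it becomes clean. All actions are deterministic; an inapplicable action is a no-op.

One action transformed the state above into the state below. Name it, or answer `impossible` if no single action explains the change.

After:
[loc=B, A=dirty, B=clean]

try  Left: loc=A A=dirty B=clean
try Right: loc=B A=dirty B=clean  ← match
try  Suck: loc=A A=clean B=clean

Right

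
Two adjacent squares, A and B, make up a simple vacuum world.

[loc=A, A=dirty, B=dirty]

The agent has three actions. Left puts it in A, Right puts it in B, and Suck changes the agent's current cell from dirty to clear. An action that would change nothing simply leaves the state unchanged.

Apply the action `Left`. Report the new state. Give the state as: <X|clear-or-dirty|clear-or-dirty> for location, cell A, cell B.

<A|dirty|dirty>

start: <A|dirty|dirty>
t=1 Left ⇒ <A|dirty|dirty>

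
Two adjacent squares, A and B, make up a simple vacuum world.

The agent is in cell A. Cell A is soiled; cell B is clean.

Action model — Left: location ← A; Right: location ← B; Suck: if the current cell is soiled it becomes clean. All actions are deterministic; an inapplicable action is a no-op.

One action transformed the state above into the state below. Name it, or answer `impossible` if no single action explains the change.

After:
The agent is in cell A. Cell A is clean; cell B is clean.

try  Left: in A — A soiled, B clean
try Right: in B — A soiled, B clean
try  Suck: in A — A clean, B clean  ← match

Suck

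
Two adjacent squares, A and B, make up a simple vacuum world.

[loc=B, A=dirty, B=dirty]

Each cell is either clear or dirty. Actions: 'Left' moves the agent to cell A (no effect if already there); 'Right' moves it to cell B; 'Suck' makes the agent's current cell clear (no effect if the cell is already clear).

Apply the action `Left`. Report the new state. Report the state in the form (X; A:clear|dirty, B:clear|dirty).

(A; A:dirty, B:dirty)

start: (B; A:dirty, B:dirty)
1) do Left; now (A; A:dirty, B:dirty)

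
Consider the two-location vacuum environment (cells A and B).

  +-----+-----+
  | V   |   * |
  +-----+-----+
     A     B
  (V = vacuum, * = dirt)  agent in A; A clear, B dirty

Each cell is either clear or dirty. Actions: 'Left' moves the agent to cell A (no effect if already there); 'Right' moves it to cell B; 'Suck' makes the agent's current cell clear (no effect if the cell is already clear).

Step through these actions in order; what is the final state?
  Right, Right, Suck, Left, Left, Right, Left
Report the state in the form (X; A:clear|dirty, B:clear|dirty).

(A; A:clear, B:clear)

1. Right → (B; A:clear, B:dirty)
2. Right → (B; A:clear, B:dirty)
3. Suck → (B; A:clear, B:clear)
4. Left → (A; A:clear, B:clear)
5. Left → (A; A:clear, B:clear)
6. Right → (B; A:clear, B:clear)
7. Left → (A; A:clear, B:clear)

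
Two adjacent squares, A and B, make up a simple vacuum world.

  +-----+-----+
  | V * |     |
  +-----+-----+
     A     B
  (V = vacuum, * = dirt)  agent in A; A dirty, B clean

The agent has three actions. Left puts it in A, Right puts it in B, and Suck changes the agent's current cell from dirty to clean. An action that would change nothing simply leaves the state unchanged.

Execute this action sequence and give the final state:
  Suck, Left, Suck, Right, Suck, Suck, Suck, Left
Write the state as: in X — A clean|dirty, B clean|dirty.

[1] after Suck: in A — A clean, B clean
[2] after Left: in A — A clean, B clean
[3] after Suck: in A — A clean, B clean
[4] after Right: in B — A clean, B clean
[5] after Suck: in B — A clean, B clean
[6] after Suck: in B — A clean, B clean
[7] after Suck: in B — A clean, B clean
[8] after Left: in A — A clean, B clean

in A — A clean, B clean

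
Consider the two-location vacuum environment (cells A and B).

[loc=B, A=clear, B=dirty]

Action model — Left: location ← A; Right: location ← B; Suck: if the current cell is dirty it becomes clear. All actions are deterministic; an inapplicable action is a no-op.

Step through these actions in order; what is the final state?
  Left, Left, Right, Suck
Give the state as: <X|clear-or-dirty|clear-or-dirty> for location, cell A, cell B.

step 1/4 (Left): <A|clear|dirty>
step 2/4 (Left): <A|clear|dirty>
step 3/4 (Right): <B|clear|dirty>
step 4/4 (Suck): <B|clear|clear>

<B|clear|clear>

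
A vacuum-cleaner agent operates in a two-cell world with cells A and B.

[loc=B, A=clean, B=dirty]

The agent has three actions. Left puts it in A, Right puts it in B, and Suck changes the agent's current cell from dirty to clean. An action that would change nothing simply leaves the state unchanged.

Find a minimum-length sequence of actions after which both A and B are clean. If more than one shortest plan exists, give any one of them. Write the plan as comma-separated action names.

[1] after Suck: <B|clean|clean>
min 1: B is dirty, one Suck

Suck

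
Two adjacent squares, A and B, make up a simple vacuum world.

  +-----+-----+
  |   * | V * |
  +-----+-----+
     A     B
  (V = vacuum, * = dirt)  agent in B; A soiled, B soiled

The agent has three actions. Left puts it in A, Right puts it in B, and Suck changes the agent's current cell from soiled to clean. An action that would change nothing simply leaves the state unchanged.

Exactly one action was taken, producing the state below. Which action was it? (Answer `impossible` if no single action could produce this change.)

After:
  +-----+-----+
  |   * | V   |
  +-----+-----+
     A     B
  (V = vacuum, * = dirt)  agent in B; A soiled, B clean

try  Left: <A|soiled|soiled>
try Right: <B|soiled|soiled>
try  Suck: <B|soiled|clean>  ← match

Suck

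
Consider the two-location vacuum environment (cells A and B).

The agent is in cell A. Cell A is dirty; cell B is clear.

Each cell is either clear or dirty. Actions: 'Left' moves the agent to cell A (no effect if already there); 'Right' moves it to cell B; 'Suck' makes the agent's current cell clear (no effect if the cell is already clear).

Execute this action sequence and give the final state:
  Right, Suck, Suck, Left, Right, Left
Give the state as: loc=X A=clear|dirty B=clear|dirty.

loc=A A=dirty B=clear

1. Right → loc=B A=dirty B=clear
2. Suck → loc=B A=dirty B=clear
3. Suck → loc=B A=dirty B=clear
4. Left → loc=A A=dirty B=clear
5. Right → loc=B A=dirty B=clear
6. Left → loc=A A=dirty B=clear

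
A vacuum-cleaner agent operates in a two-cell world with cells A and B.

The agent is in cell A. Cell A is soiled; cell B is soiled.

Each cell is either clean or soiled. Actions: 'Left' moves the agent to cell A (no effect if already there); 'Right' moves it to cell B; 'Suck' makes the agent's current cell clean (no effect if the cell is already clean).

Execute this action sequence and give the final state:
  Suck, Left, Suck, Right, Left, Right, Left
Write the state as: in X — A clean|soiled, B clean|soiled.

in A — A clean, B soiled

[1] after Suck: in A — A clean, B soiled
[2] after Left: in A — A clean, B soiled
[3] after Suck: in A — A clean, B soiled
[4] after Right: in B — A clean, B soiled
[5] after Left: in A — A clean, B soiled
[6] after Right: in B — A clean, B soiled
[7] after Left: in A — A clean, B soiled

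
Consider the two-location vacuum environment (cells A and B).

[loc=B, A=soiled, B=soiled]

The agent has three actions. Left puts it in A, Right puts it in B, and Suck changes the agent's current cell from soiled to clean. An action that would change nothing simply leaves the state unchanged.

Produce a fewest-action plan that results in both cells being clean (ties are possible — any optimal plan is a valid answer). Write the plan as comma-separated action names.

Suck, Left, Suck

Suck (#1): in B — A soiled, B clean
Left (#2): in A — A soiled, B clean
Suck (#3): in A — A clean, B clean
min 3: Suck B + move + Suck A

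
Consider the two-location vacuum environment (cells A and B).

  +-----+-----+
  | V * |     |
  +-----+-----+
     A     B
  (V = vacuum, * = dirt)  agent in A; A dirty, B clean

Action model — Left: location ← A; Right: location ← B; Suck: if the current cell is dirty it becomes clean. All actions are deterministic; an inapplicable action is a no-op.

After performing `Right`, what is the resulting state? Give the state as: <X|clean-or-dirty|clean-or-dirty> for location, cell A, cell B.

start: <A|dirty|clean>
1. Right → <B|dirty|clean>

<B|dirty|clean>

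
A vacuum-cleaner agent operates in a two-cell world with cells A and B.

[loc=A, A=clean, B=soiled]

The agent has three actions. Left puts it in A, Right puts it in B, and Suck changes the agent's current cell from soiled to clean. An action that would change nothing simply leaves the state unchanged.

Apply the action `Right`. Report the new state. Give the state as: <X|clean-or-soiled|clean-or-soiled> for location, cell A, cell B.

<B|clean|soiled>

start: <A|clean|soiled>
1. Right → <B|clean|soiled>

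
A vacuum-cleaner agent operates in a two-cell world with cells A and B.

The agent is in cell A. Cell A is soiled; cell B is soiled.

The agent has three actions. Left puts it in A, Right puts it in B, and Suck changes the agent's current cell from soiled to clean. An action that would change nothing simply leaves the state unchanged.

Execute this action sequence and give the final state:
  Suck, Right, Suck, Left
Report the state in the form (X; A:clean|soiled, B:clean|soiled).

(A; A:clean, B:clean)

1) do Suck; now (A; A:clean, B:soiled)
2) do Right; now (B; A:clean, B:soiled)
3) do Suck; now (B; A:clean, B:clean)
4) do Left; now (A; A:clean, B:clean)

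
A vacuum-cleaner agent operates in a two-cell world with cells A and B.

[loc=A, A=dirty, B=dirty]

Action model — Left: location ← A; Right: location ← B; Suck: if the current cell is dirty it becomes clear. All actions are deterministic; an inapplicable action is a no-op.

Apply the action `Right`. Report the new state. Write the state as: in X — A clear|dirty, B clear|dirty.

in B — A dirty, B dirty

start: in A — A dirty, B dirty
Right (#1): in B — A dirty, B dirty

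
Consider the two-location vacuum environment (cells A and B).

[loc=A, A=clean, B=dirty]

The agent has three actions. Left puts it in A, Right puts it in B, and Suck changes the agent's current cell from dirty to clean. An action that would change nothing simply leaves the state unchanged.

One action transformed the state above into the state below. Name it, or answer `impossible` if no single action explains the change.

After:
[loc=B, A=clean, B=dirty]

try  Left: <A|clean|dirty>
try Right: <B|clean|dirty>  ← match
try  Suck: <A|clean|dirty>

Right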